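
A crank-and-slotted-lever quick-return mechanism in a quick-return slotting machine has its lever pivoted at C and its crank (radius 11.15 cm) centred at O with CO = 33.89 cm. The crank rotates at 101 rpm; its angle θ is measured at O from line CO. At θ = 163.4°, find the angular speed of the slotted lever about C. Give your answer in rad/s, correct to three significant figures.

ω = 10.58 rad/s (from 101 rpm).
Crank pin A relative to C: A = (d + r cosθ, r sinθ); lever angle φ = atan2(r sinθ, d + r cosθ).
Differentiating tanφ: φ̇ = rω(d cosθ + r)/(d² + r² + 2dr cosθ).
d² + r² + 2dr cosθ = |CA|² = 0.0548605 m²;  d cosθ + r = -0.21328 m.
|ω_lever| = |0.1115·10.58·-0.21328| / 0.0548605 = 4.5846 rad/s.

4.58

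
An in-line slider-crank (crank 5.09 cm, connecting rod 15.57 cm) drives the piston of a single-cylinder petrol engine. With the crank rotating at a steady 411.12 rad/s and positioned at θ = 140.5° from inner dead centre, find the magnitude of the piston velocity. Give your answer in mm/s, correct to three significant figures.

9880

ω = 411.1 rad/s
For an in-line slider-crank, x = r cosθ + √(L² − r² sin²θ), so v = −rω sinθ·[1 + r cosθ/√(L² − r² sin²θ)].
With r = 0.0509 m, L = 0.1557 m, θ = 140.5°: √(L² − r² sin²θ) = 0.1523 m.
v = −0.0509·411.1·0.63608·[1 + 0.0509·-0.77162/0.1523] = -9.8779 m/s.
|v| = 9.8779 m/s = 9877.9 mm/s.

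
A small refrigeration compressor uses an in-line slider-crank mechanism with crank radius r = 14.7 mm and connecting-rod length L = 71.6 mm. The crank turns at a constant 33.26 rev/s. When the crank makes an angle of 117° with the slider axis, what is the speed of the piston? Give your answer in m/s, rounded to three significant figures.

ω = 2π·33.3 = 209 rad/s
For an in-line slider-crank, x = r cosθ + √(L² − r² sin²θ), so v = −rω sinθ·[1 + r cosθ/√(L² − r² sin²θ)].
With r = 0.0147 m, L = 0.0716 m, θ = 117°: √(L² − r² sin²θ) = 0.070392 m.
v = −0.0147·209·0.89101·[1 + 0.0147·-0.45399/0.070392] = -2.4777 m/s.
|v| = 2.4777 m/s.

2.48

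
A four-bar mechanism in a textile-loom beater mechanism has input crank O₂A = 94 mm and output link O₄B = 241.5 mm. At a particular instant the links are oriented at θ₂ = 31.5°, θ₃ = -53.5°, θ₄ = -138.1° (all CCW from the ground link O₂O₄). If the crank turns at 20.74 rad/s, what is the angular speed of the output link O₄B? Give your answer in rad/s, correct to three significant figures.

8.08

ω₂ = 20.74 rad/s
Differentiating the loop-closure r₂e^{iθ₂}+r₃e^{iθ₃}=r₁+r₄e^{iθ₄} gives r₂ω₂e^{iθ₂}+r₃ω₃e^{iθ₃}=r₄ω₄e^{iθ₄}.
Eliminating the other unknown: ω₄ = r₂ω₂ sin(θ₂−θ₃) / [r₄ sin(θ₄−θ₃)].
Numerator sine = +0.99619; denominator sine = -0.99556.
Result = 0.094·20.74·(+0.99619) / (0.2415·(-0.99556)) = -8.0778 rad/s; magnitude 8.0778 rad/s.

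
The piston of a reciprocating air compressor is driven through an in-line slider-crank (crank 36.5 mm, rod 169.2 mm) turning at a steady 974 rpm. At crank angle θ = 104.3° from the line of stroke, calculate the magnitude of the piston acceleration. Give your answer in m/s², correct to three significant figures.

167

ω = 2π·974/60 = 102 rad/s
x(θ) = r cosθ + √(L² − r² sin²θ); with ω constant, a = ω²·d²x/dθ².
d²x/dθ² = −r cosθ − r²(cos2θ)/√u − r⁴ sin²2θ/(4u^{3/2}),  u = L² − r² sin²θ = 0.0273777 m².
Substituting r = 0.0365 m, L = 0.1692 m, θ = 104.3°: d²x/dθ² = +0.016062 m.
a = ω²·d²x/dθ² = (102)²·(+0.016062) = +167.1 m/s²;  |a| = 167.1 m/s².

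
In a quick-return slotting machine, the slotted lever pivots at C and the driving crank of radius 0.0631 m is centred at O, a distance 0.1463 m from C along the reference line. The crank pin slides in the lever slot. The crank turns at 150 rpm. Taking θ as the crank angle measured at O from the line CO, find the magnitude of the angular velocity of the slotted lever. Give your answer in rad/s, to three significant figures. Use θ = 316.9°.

4.33

ω = 15.71 rad/s (from 150 rpm).
Crank pin A relative to C: A = (d + r cosθ, r sinθ); lever angle φ = atan2(r sinθ, d + r cosθ).
Differentiating tanφ: φ̇ = rω(d cosθ + r)/(d² + r² + 2dr cosθ).
d² + r² + 2dr cosθ = |CA|² = 0.0388663 m²;  d cosθ + r = +0.16992 m.
|ω_lever| = |0.0631·15.71·+0.16992| / 0.0388663 = 4.3334 rad/s.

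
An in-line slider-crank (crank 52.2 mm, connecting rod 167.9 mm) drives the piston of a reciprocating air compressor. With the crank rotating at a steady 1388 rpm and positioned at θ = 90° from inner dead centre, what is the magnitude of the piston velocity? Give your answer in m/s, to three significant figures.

ω = 2π·1388/60 = 145.4 rad/s
For an in-line slider-crank, x = r cosθ + √(L² − r² sin²θ), so v = −rω sinθ·[1 + r cosθ/√(L² − r² sin²θ)].
With r = 0.0522 m, L = 0.1679 m, θ = 90°: √(L² − r² sin²θ) = 0.15958 m.
v = −0.0522·145.4·1.00000·[1 + 0.0522·0.00000/0.15958] = -7.5873 m/s.
|v| = 7.5873 m/s.

7.59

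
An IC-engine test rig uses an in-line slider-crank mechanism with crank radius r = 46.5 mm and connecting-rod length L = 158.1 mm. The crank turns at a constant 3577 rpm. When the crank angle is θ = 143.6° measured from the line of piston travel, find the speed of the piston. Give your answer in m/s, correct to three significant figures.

7.85

ω = 2π·3577/60 = 374.6 rad/s
For an in-line slider-crank, x = r cosθ + √(L² − r² sin²θ), so v = −rω sinθ·[1 + r cosθ/√(L² − r² sin²θ)].
With r = 0.0465 m, L = 0.1581 m, θ = 143.6°: √(L² − r² sin²θ) = 0.15567 m.
v = −0.0465·374.6·0.59342·[1 + 0.0465·-0.80489/0.15567] = -7.8511 m/s.
|v| = 7.8511 m/s.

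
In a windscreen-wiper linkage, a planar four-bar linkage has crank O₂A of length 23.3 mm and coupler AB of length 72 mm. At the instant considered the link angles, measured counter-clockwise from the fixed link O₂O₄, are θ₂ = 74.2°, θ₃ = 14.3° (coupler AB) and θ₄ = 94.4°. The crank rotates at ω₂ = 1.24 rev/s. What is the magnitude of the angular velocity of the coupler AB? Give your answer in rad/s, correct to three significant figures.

ω₂ = 7.791 rad/s (from 1.24 rev/s).
Differentiating the loop-closure r₂e^{iθ₂}+r₃e^{iθ₃}=r₁+r₄e^{iθ₄} gives r₂ω₂e^{iθ₂}+r₃ω₃e^{iθ₃}=r₄ω₄e^{iθ₄}.
Eliminating the other unknown: ω₃ = r₂ω₂ sin(θ₄−θ₂) / [r₃ sin(θ₃−θ₄)].
Numerator sine = +0.34530; denominator sine = -0.98511.
Result = 0.0233·7.791·(+0.34530) / (0.072·(-0.98511)) = -0.88376 rad/s; magnitude 0.88376 rad/s.

0.884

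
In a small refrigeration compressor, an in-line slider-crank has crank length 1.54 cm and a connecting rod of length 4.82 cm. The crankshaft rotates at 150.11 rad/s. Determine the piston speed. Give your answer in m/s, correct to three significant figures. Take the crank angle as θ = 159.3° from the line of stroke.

ω = 150.1 rad/s
For an in-line slider-crank, x = r cosθ + √(L² − r² sin²θ), so v = −rω sinθ·[1 + r cosθ/√(L² − r² sin²θ)].
With r = 0.0154 m, L = 0.0482 m, θ = 159.3°: √(L² − r² sin²θ) = 0.047892 m.
v = −0.0154·150.1·0.35347·[1 + 0.0154·-0.93544/0.047892] = -0.57133 m/s.
|v| = 0.57133 m/s.

0.571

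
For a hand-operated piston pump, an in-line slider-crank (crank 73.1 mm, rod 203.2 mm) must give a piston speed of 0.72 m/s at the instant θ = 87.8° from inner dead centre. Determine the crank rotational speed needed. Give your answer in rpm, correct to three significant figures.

For an in-line slider-crank, |v_piston| = rω|sinθ|·[1 + r cosθ/√(L² − r² sin²θ)].
With r = 0.0731 m, L = 0.2032 m, θ = 87.8°: the bracketed kinematic factor |dx/dθ| = 0.074127 m.
ω = v/|dx/dθ| = 0.72/0.074127 = 9.713 rad/s.
N = 60ω/(2π) = 92.753 rpm.

92.8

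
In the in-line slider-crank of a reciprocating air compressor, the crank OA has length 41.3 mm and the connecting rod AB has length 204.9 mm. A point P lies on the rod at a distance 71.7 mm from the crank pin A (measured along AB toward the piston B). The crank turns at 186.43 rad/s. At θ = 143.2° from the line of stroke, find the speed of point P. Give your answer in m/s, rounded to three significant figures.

ω = 186.4 rad/s.  Crank-pin speed |V_A| = rω = 7.6996 m/s, perpendicular to OA.
Rod angle: sinφ = −(r/L) sinθ ⇒ φ = -6.935°; ω_rod = −rω cosθ/√(L²−r²sin²θ) = +30.311 rad/s.
V_P = V_A + ω_rod × AP, with AP = 0.0717 m along the rod.
Components: V_Px = −rω sinθ − a·ω_rod·sinφ = -4.3498 m/s;  V_Py = rω cosθ + a·ω_rod·cosφ = -4.0079 m/s.
|V_P| = √(V_Px² + V_Py²) = 5.9147 m/s.

5.91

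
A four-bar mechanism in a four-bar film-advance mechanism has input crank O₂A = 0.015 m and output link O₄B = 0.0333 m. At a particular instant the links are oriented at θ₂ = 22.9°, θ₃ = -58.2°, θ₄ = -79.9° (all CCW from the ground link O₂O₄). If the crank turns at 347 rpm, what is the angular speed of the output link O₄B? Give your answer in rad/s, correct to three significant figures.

ω₂ = 36.34 rad/s (from 347 rpm).
Differentiating the loop-closure r₂e^{iθ₂}+r₃e^{iθ₃}=r₁+r₄e^{iθ₄} gives r₂ω₂e^{iθ₂}+r₃ω₃e^{iθ₃}=r₄ω₄e^{iθ₄}.
Eliminating the other unknown: ω₄ = r₂ω₂ sin(θ₂−θ₃) / [r₄ sin(θ₄−θ₃)].
Numerator sine = +0.98796; denominator sine = -0.36975.
Result = 0.015·36.34·(+0.98796) / (0.0333·(-0.36975)) = -43.736 rad/s; magnitude 43.736 rad/s.

43.7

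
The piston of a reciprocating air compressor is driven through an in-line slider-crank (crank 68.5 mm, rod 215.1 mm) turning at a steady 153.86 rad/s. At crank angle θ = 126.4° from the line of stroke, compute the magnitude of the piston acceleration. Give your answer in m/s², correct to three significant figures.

ω = 153.9 rad/s
x(θ) = r cosθ + √(L² − r² sin²θ); with ω constant, a = ω²·d²x/dθ².
d²x/dθ² = −r cosθ − r²(cos2θ)/√u − r⁴ sin²2θ/(4u^{3/2}),  u = L² − r² sin²θ = 0.0432281 m².
Substituting r = 0.0685 m, L = 0.2151 m, θ = 126.4°: d²x/dθ² = +0.046764 m.
a = ω²·d²x/dθ² = (153.9)²·(+0.046764) = +1107 m/s²;  |a| = 1107 m/s².

1110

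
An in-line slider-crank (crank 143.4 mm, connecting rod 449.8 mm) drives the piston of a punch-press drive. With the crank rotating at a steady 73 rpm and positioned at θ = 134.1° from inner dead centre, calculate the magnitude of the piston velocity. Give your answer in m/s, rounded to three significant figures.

0.608

ω = 2π·73/60 = 7.645 rad/s
For an in-line slider-crank, x = r cosθ + √(L² − r² sin²θ), so v = −rω sinθ·[1 + r cosθ/√(L² − r² sin²θ)].
With r = 0.1434 m, L = 0.4498 m, θ = 134.1°: √(L² − r² sin²θ) = 0.43785 m.
v = −0.1434·7.645·0.71813·[1 + 0.1434·-0.69591/0.43785] = -0.60781 m/s.
|v| = 0.60781 m/s.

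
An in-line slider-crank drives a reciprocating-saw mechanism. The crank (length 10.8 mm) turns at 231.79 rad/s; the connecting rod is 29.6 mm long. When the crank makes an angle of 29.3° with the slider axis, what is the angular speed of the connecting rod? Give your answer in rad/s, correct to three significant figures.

75.0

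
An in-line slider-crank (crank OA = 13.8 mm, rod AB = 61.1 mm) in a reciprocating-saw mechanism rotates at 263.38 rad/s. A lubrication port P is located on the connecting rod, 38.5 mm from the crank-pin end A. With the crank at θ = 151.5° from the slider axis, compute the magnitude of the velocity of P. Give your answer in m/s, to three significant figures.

1.92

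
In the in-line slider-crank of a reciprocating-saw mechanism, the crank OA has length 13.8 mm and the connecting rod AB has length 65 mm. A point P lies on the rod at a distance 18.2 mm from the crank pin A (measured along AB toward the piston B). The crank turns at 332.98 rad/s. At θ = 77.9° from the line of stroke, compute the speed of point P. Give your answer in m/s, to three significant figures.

ω = 333 rad/s.  Crank-pin speed |V_A| = rω = 4.5951 m/s, perpendicular to OA.
Rod angle: sinφ = −(r/L) sinθ ⇒ φ = -11.981°; ω_rod = −rω cosθ/√(L²−r²sin²θ) = -15.149 rad/s.
V_P = V_A + ω_rod × AP, with AP = 0.0182 m along the rod.
Components: V_Px = −rω sinθ − a·ω_rod·sinφ = -4.5503 m/s;  V_Py = rω cosθ + a·ω_rod·cosφ = +0.69352 m/s.
|V_P| = √(V_Px² + V_Py²) = 4.6028 m/s.

4.60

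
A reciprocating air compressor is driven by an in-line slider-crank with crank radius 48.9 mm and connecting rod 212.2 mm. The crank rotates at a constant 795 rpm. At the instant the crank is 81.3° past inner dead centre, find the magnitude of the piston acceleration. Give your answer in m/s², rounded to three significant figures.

ω = 2π·795/60 = 83.25 rad/s
x(θ) = r cosθ + √(L² − r² sin²θ); with ω constant, a = ω²·d²x/dθ².
d²x/dθ² = −r cosθ − r²(cos2θ)/√u − r⁴ sin²2θ/(4u^{3/2}),  u = L² − r² sin²θ = 0.0426923 m².
Substituting r = 0.0489 m, L = 0.2122 m, θ = 81.3°: d²x/dθ² = +0.0036322 m.
a = ω²·d²x/dθ² = (83.25)²·(+0.0036322) = +25.174 m/s²;  |a| = 25.174 m/s².

25.2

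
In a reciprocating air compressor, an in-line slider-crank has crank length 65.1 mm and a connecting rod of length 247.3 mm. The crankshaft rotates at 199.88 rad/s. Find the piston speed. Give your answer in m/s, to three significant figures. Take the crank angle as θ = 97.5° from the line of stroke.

12.4

ω = 199.9 rad/s
For an in-line slider-crank, x = r cosθ + √(L² − r² sin²θ), so v = −rω sinθ·[1 + r cosθ/√(L² − r² sin²θ)].
With r = 0.0651 m, L = 0.2473 m, θ = 97.5°: √(L² − r² sin²θ) = 0.23873 m.
v = −0.0651·199.9·0.99144·[1 + 0.0651·-0.13053/0.23873] = -12.442 m/s.
|v| = 12.442 m/s.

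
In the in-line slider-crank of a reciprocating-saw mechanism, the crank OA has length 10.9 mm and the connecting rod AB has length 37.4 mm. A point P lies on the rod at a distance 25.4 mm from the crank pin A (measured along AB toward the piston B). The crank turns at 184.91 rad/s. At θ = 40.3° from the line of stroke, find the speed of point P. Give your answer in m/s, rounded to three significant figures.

ω = 184.9 rad/s.  Crank-pin speed |V_A| = rω = 2.0155 m/s, perpendicular to OA.
Rod angle: sinφ = −(r/L) sinθ ⇒ φ = -10.865°; ω_rod = −rω cosθ/√(L²−r²sin²θ) = -41.851 rad/s.
V_P = V_A + ω_rod × AP, with AP = 0.0254 m along the rod.
Components: V_Px = −rω sinθ − a·ω_rod·sinφ = -1.504 m/s;  V_Py = rω cosθ + a·ω_rod·cosφ = +0.49321 m/s.
|V_P| = √(V_Px² + V_Py²) = 1.5828 m/s.

1.58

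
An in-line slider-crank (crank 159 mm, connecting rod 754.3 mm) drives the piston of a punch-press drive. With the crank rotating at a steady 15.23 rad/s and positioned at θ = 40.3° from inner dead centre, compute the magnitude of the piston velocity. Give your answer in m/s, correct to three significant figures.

1.82

ω = 15.23 rad/s
For an in-line slider-crank, x = r cosθ + √(L² − r² sin²θ), so v = −rω sinθ·[1 + r cosθ/√(L² − r² sin²θ)].
With r = 0.159 m, L = 0.7543 m, θ = 40.3°: √(L² − r² sin²θ) = 0.74726 m.
v = −0.159·15.23·0.64679·[1 + 0.159·0.76267/0.74726] = -1.8204 m/s.
|v| = 1.8204 m/s.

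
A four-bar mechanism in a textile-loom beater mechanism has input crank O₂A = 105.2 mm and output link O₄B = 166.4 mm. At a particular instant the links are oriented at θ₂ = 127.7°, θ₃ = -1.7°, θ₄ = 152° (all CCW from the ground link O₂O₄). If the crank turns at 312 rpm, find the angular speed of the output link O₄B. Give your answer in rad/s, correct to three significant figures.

ω₂ = 32.67 rad/s (from 312 rpm).
Differentiating the loop-closure r₂e^{iθ₂}+r₃e^{iθ₃}=r₁+r₄e^{iθ₄} gives r₂ω₂e^{iθ₂}+r₃ω₃e^{iθ₃}=r₄ω₄e^{iθ₄}.
Eliminating the other unknown: ω₄ = r₂ω₂ sin(θ₂−θ₃) / [r₄ sin(θ₄−θ₃)].
Numerator sine = +0.77273; denominator sine = +0.44307.
Result = 0.1052·32.67·(+0.77273) / (0.1664·(+0.44307)) = +36.025 rad/s; magnitude 36.025 rad/s.

36.0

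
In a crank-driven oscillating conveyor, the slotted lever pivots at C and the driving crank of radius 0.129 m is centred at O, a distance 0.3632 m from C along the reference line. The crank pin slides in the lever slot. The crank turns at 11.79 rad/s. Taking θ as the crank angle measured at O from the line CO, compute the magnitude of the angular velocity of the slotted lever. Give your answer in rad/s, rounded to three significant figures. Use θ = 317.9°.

ω = 11.79 rad/s
Crank pin A relative to C: A = (d + r cosθ, r sinθ); lever angle φ = atan2(r sinθ, d + r cosθ).
Differentiating tanφ: φ̇ = rω(d cosθ + r)/(d² + r² + 2dr cosθ).
d² + r² + 2dr cosθ = |CA|² = 0.218083 m²;  d cosθ + r = +0.39849 m.
|ω_lever| = |0.129·11.79·+0.39849| / 0.218083 = 2.779 rad/s.

2.78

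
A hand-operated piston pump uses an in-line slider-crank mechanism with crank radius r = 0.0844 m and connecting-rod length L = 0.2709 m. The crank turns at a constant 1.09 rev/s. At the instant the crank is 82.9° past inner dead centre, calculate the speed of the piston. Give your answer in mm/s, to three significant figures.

ω = 2π·1.09 = 6.849 rad/s
For an in-line slider-crank, x = r cosθ + √(L² − r² sin²θ), so v = −rω sinθ·[1 + r cosθ/√(L² − r² sin²θ)].
With r = 0.0844 m, L = 0.2709 m, θ = 82.9°: √(L² − r² sin²θ) = 0.25763 m.
v = −0.0844·6.849·0.99233·[1 + 0.0844·0.12360/0.25763] = -0.59682 m/s.
|v| = 0.59682 m/s = 596.82 mm/s.

597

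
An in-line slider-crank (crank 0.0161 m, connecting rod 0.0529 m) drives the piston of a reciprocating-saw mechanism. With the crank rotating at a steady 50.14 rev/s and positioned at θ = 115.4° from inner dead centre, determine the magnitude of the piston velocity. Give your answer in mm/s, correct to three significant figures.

ω = 2π·50.1 = 315 rad/s
For an in-line slider-crank, x = r cosθ + √(L² − r² sin²θ), so v = −rω sinθ·[1 + r cosθ/√(L² − r² sin²θ)].
With r = 0.0161 m, L = 0.0529 m, θ = 115.4°: √(L² − r² sin²θ) = 0.050861 m.
v = −0.0161·315·0.90334·[1 + 0.0161·-0.42894/0.050861] = -3.9597 m/s.
|v| = 3.9597 m/s = 3959.7 mm/s.

3960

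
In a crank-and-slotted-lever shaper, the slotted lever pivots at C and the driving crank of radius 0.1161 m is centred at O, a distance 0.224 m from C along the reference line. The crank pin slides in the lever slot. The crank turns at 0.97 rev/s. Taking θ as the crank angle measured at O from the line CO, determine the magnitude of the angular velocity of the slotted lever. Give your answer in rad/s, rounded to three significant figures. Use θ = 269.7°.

1.28

ω = 6.095 rad/s (from 0.97 rev/s).
Crank pin A relative to C: A = (d + r cosθ, r sinθ); lever angle φ = atan2(r sinθ, d + r cosθ).
Differentiating tanφ: φ̇ = rω(d cosθ + r)/(d² + r² + 2dr cosθ).
d² + r² + 2dr cosθ = |CA|² = 0.0633829 m²;  d cosθ + r = +0.11493 m.
|ω_lever| = |0.1161·6.095·+0.11493| / 0.0633829 = 1.283 rad/s.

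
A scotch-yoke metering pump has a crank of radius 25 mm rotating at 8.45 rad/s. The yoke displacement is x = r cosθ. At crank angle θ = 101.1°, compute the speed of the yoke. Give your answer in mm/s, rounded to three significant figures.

207

ω = 8.45 rad/s
x = r cosθ ⇒ ẋ = −rω sinθ.
|v| = rω|sinθ| = 0.025·8.45·|sin 101.1°| = 0.2073 m/s = 207.3 mm/s.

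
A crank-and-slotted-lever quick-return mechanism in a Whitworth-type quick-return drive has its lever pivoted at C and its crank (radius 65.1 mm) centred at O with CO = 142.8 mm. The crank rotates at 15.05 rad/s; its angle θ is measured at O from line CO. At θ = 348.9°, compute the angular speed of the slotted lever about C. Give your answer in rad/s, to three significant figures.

4.69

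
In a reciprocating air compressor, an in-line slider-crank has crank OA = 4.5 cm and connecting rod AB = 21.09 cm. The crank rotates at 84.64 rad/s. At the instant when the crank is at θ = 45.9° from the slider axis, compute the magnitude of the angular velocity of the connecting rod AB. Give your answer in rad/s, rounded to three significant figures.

ω = 84.64 rad/s
The rod makes angle φ with the slider axis where L sinφ = r sinθ; differentiating, L cosφ·φ̇ = r ω cosθ.
L cosφ = √(L² − r² sin²θ) = 0.20841 m.
|ω_rod| = r ω |cosθ| / √(L² − r² sin²θ) = 0.045·84.64·0.69591/0.20841 = 12.718 rad/s.

12.7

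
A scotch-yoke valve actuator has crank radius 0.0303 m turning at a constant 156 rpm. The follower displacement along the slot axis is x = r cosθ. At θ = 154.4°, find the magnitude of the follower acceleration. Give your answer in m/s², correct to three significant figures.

ω = 16.34 rad/s (from 156 rpm).
x = r cosθ ⇒ ẍ = −rω² cosθ (ω constant).
|a| = rω²|cosθ| = 0.0303·(16.34)²·|cos 154.4°| = 7.2925 m/s².

7.29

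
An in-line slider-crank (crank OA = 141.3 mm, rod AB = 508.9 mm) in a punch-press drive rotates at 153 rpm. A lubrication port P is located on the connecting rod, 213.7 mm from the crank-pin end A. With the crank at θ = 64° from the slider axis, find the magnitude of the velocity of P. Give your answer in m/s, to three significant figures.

ω = 16.02 rad/s.  Crank-pin speed |V_A| = rω = 2.2639 m/s, perpendicular to OA.
Rod angle: sinφ = −(r/L) sinθ ⇒ φ = -14.451°; ω_rod = −rω cosθ/√(L²−r²sin²θ) = -2.0139 rad/s.
V_P = V_A + ω_rod × AP, with AP = 0.2137 m along the rod.
Components: V_Px = −rω sinθ − a·ω_rod·sinφ = -2.1422 m/s;  V_Py = rω cosθ + a·ω_rod·cosφ = +0.57569 m/s.
|V_P| = √(V_Px² + V_Py²) = 2.2182 m/s.

2.22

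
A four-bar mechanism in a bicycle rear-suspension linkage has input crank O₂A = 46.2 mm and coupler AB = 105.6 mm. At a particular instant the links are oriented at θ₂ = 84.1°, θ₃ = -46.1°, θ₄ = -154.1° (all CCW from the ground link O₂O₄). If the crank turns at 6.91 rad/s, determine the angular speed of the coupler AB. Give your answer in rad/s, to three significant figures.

ω₂ = 6.91 rad/s
Differentiating the loop-closure r₂e^{iθ₂}+r₃e^{iθ₃}=r₁+r₄e^{iθ₄} gives r₂ω₂e^{iθ₂}+r₃ω₃e^{iθ₃}=r₄ω₄e^{iθ₄}.
Eliminating the other unknown: ω₃ = r₂ω₂ sin(θ₄−θ₂) / [r₃ sin(θ₃−θ₄)].
Numerator sine = +0.84989; denominator sine = +0.95106.
Result = 0.0462·6.91·(+0.84989) / (0.1056·(+0.95106)) = +2.7016 rad/s; magnitude 2.7016 rad/s.

2.70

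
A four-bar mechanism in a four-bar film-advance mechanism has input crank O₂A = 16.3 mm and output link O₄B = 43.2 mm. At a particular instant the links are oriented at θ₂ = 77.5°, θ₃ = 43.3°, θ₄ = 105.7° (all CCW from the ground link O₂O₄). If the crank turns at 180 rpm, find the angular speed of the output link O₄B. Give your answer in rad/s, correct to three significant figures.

4.51

ω₂ = 18.85 rad/s (from 180 rpm).
Differentiating the loop-closure r₂e^{iθ₂}+r₃e^{iθ₃}=r₁+r₄e^{iθ₄} gives r₂ω₂e^{iθ₂}+r₃ω₃e^{iθ₃}=r₄ω₄e^{iθ₄}.
Eliminating the other unknown: ω₄ = r₂ω₂ sin(θ₂−θ₃) / [r₄ sin(θ₄−θ₃)].
Numerator sine = +0.56208; denominator sine = +0.88620.
Result = 0.0163·18.85·(+0.56208) / (0.0432·(+0.88620)) = +4.511 rad/s; magnitude 4.511 rad/s.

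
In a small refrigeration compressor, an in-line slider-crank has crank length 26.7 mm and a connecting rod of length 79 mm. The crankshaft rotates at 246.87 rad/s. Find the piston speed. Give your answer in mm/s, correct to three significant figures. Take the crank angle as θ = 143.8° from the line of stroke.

2810

ω = 246.9 rad/s
For an in-line slider-crank, x = r cosθ + √(L² − r² sin²θ), so v = −rω sinθ·[1 + r cosθ/√(L² − r² sin²θ)].
With r = 0.0267 m, L = 0.079 m, θ = 143.8°: √(L² − r² sin²θ) = 0.07741 m.
v = −0.0267·246.9·0.59061·[1 + 0.0267·-0.80696/0.07741] = -2.8094 m/s.
|v| = 2.8094 m/s = 2809.4 mm/s.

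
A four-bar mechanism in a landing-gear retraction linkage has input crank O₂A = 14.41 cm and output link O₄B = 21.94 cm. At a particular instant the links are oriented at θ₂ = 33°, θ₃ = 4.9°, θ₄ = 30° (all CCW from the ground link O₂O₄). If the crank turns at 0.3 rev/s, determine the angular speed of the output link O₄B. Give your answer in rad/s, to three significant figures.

ω₂ = 1.885 rad/s (from 0.3 rev/s).
Differentiating the loop-closure r₂e^{iθ₂}+r₃e^{iθ₃}=r₁+r₄e^{iθ₄} gives r₂ω₂e^{iθ₂}+r₃ω₃e^{iθ₃}=r₄ω₄e^{iθ₄}.
Eliminating the other unknown: ω₄ = r₂ω₂ sin(θ₂−θ₃) / [r₄ sin(θ₄−θ₃)].
Numerator sine = +0.47101; denominator sine = +0.42420.
Result = 0.1441·1.885·(+0.47101) / (0.2194·(+0.42420)) = +1.3746 rad/s; magnitude 1.3746 rad/s.

1.37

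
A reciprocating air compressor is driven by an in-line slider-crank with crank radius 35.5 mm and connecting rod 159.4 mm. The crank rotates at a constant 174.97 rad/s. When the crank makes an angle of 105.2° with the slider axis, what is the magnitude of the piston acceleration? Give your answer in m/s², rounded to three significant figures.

498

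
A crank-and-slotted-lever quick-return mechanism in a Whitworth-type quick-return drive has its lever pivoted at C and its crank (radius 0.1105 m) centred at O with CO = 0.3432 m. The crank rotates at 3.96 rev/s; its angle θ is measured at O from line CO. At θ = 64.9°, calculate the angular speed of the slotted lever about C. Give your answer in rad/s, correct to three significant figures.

ω = 24.88 rad/s (from 3.96 rev/s).
Crank pin A relative to C: A = (d + r cosθ, r sinθ); lever angle φ = atan2(r sinθ, d + r cosθ).
Differentiating tanφ: φ̇ = rω(d cosθ + r)/(d² + r² + 2dr cosθ).
d² + r² + 2dr cosθ = |CA|² = 0.162171 m²;  d cosθ + r = +0.25609 m.
|ω_lever| = |0.1105·24.88·+0.25609| / 0.162171 = 4.3416 rad/s.

4.34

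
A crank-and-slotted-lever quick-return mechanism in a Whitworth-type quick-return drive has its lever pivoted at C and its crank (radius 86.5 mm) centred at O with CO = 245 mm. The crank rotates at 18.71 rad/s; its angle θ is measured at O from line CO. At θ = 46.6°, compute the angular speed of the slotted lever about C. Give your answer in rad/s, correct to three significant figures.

4.27

ω = 18.71 rad/s
Crank pin A relative to C: A = (d + r cosθ, r sinθ); lever angle φ = atan2(r sinθ, d + r cosθ).
Differentiating tanφ: φ̇ = rω(d cosθ + r)/(d² + r² + 2dr cosθ).
d² + r² + 2dr cosθ = |CA|² = 0.0966295 m²;  d cosθ + r = +0.25484 m.
|ω_lever| = |0.0865·18.71·+0.25484| / 0.0966295 = 4.2682 rad/s.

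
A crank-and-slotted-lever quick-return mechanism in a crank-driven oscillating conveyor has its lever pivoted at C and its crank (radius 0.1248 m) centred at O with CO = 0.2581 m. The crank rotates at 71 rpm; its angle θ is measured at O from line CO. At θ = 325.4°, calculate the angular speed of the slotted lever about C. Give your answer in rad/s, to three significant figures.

ω = 7.435 rad/s (from 71 rpm).
Crank pin A relative to C: A = (d + r cosθ, r sinθ); lever angle φ = atan2(r sinθ, d + r cosθ).
Differentiating tanφ: φ̇ = rω(d cosθ + r)/(d² + r² + 2dr cosθ).
d² + r² + 2dr cosθ = |CA|² = 0.135219 m²;  d cosθ + r = +0.33725 m.
|ω_lever| = |0.1248·7.435·+0.33725| / 0.135219 = 2.3143 rad/s.

2.31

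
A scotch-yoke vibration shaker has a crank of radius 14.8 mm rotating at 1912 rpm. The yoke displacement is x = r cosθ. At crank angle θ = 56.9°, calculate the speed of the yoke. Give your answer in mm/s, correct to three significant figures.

2480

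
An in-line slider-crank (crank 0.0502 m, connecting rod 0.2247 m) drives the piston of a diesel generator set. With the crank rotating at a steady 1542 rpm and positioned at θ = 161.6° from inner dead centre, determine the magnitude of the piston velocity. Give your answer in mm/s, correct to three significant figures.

2010

ω = 2π·1542/60 = 161.5 rad/s
For an in-line slider-crank, x = r cosθ + √(L² − r² sin²θ), so v = −rω sinθ·[1 + r cosθ/√(L² − r² sin²θ)].
With r = 0.0502 m, L = 0.2247 m, θ = 161.6°: √(L² − r² sin²θ) = 0.22414 m.
v = −0.0502·161.5·0.31565·[1 + 0.0502·-0.94888/0.22414] = -2.0149 m/s.
|v| = 2.0149 m/s = 2014.9 mm/s.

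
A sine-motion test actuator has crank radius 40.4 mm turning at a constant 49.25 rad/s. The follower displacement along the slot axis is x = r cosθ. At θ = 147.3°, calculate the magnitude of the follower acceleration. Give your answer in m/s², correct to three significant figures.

ω = 49.25 rad/s
x = r cosθ ⇒ ẍ = −rω² cosθ (ω constant).
|a| = rω²|cosθ| = 0.0404·(49.25)²·|cos 147.3°| = 82.462 m/s².

82.5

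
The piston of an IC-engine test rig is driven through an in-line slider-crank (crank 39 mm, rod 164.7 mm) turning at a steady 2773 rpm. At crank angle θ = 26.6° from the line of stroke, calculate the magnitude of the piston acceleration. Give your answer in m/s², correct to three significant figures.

ω = 2π·2773/60 = 290.4 rad/s
x(θ) = r cosθ + √(L² − r² sin²θ); with ω constant, a = ω²·d²x/dθ².
d²x/dθ² = −r cosθ − r²(cos2θ)/√u − r⁴ sin²2θ/(4u^{3/2}),  u = L² − r² sin²θ = 0.0268211 m².
Substituting r = 0.039 m, L = 0.1647 m, θ = 26.6°: d²x/dθ² = -0.04052 m.
a = ω²·d²x/dθ² = (290.4)²·(-0.04052) = -3416.8 m/s²;  |a| = 3416.8 m/s².

3420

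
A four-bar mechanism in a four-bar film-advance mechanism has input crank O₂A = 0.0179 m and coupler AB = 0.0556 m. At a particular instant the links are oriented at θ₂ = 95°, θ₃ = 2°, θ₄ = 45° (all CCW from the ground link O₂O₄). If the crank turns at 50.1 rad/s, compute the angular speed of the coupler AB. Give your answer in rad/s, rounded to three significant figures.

18.1

ω₂ = 50.1 rad/s
Differentiating the loop-closure r₂e^{iθ₂}+r₃e^{iθ₃}=r₁+r₄e^{iθ₄} gives r₂ω₂e^{iθ₂}+r₃ω₃e^{iθ₃}=r₄ω₄e^{iθ₄}.
Eliminating the other unknown: ω₃ = r₂ω₂ sin(θ₄−θ₂) / [r₃ sin(θ₃−θ₄)].
Numerator sine = -0.76604; denominator sine = -0.68200.
Result = 0.0179·50.1·(-0.76604) / (0.0556·(-0.68200)) = +18.117 rad/s; magnitude 18.117 rad/s.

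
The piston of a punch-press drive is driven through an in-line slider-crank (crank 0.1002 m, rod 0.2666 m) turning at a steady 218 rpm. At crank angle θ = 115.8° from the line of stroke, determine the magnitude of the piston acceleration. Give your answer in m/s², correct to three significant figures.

ω = 2π·218/60 = 22.83 rad/s
x(θ) = r cosθ + √(L² − r² sin²θ); with ω constant, a = ω²·d²x/dθ².
d²x/dθ² = −r cosθ − r²(cos2θ)/√u − r⁴ sin²2θ/(4u^{3/2}),  u = L² − r² sin²θ = 0.0629374 m².
Substituting r = 0.1002 m, L = 0.2666 m, θ = 115.8°: d²x/dθ² = +0.067488 m.
a = ω²·d²x/dθ² = (22.83)²·(+0.067488) = +35.172 m/s²;  |a| = 35.172 m/s².

35.2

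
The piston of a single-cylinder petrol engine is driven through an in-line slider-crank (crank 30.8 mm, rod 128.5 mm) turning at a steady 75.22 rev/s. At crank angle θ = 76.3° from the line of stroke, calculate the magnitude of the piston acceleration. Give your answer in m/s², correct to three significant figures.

129

ω = 2π·75.2 = 472.6 rad/s
x(θ) = r cosθ + √(L² − r² sin²θ); with ω constant, a = ω²·d²x/dθ².
d²x/dθ² = −r cosθ − r²(cos2θ)/√u − r⁴ sin²2θ/(4u^{3/2}),  u = L² − r² sin²θ = 0.0156168 m².
Substituting r = 0.0308 m, L = 0.1285 m, θ = 76.3°: d²x/dθ² = -0.00057953 m.
a = ω²·d²x/dθ² = (472.6)²·(-0.00057953) = -129.45 m/s²;  |a| = 129.45 m/s².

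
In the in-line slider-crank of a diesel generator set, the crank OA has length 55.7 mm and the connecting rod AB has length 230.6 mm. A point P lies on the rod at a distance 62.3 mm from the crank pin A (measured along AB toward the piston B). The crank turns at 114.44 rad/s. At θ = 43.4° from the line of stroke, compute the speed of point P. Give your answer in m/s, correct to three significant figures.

5.70

ω = 114.4 rad/s.  Crank-pin speed |V_A| = rω = 6.3743 m/s, perpendicular to OA.
Rod angle: sinφ = −(r/L) sinθ ⇒ φ = -9.553°; ω_rod = −rω cosθ/√(L²−r²sin²θ) = -20.367 rad/s.
V_P = V_A + ω_rod × AP, with AP = 0.0623 m along the rod.
Components: V_Px = −rω sinθ − a·ω_rod·sinφ = -4.5903 m/s;  V_Py = rω cosθ + a·ω_rod·cosφ = +3.3802 m/s.
|V_P| = √(V_Px² + V_Py²) = 5.7005 m/s.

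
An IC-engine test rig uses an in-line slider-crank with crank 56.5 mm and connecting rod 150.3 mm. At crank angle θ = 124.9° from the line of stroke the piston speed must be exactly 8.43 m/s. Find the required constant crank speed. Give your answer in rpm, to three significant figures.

2240

For an in-line slider-crank, |v_piston| = rω|sinθ|·[1 + r cosθ/√(L² − r² sin²θ)].
With r = 0.0565 m, L = 0.1503 m, θ = 124.9°: the bracketed kinematic factor |dx/dθ| = 0.035862 m.
ω = v/|dx/dθ| = 8.43/0.035862 = 235.07 rad/s.
N = 60ω/(2π) = 2244.7 rpm.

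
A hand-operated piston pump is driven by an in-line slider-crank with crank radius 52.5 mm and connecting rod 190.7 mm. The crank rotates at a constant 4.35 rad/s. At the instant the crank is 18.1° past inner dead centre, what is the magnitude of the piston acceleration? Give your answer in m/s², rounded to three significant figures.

ω = 4.35 rad/s
x(θ) = r cosθ + √(L² − r² sin²θ); with ω constant, a = ω²·d²x/dθ².
d²x/dθ² = −r cosθ − r²(cos2θ)/√u − r⁴ sin²2θ/(4u^{3/2}),  u = L² − r² sin²θ = 0.0361005 m².
Substituting r = 0.0525 m, L = 0.1907 m, θ = 18.1°: d²x/dθ² = -0.061705 m.
a = ω²·d²x/dθ² = (4.35)²·(-0.061705) = -1.1676 m/s²;  |a| = 1.1676 m/s².

1.17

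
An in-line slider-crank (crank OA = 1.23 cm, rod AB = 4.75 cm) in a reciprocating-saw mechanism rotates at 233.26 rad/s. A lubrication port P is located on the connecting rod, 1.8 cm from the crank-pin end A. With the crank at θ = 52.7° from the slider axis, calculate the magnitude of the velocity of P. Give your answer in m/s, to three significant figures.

ω = 233.3 rad/s.  Crank-pin speed |V_A| = rω = 2.8691 m/s, perpendicular to OA.
Rod angle: sinφ = −(r/L) sinθ ⇒ φ = -11.887°; ω_rod = −rω cosθ/√(L²−r²sin²θ) = -37.405 rad/s.
V_P = V_A + ω_rod × AP, with AP = 0.018 m along the rod.
Components: V_Px = −rω sinθ − a·ω_rod·sinφ = -2.421 m/s;  V_Py = rω cosθ + a·ω_rod·cosφ = +1.0798 m/s.
|V_P| = √(V_Px² + V_Py²) = 2.6509 m/s.

2.65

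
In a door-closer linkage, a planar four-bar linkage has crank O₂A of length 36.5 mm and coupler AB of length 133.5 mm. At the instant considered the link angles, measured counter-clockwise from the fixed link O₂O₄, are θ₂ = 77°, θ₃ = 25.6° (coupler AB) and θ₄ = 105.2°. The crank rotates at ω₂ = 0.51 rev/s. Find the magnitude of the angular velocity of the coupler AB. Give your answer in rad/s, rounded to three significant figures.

0.421

ω₂ = 3.204 rad/s (from 0.51 rev/s).
Differentiating the loop-closure r₂e^{iθ₂}+r₃e^{iθ₃}=r₁+r₄e^{iθ₄} gives r₂ω₂e^{iθ₂}+r₃ω₃e^{iθ₃}=r₄ω₄e^{iθ₄}.
Eliminating the other unknown: ω₃ = r₂ω₂ sin(θ₄−θ₂) / [r₃ sin(θ₃−θ₄)].
Numerator sine = +0.47255; denominator sine = -0.98357.
Result = 0.0365·3.204·(+0.47255) / (0.1335·(-0.98357)) = -0.42092 rad/s; magnitude 0.42092 rad/s.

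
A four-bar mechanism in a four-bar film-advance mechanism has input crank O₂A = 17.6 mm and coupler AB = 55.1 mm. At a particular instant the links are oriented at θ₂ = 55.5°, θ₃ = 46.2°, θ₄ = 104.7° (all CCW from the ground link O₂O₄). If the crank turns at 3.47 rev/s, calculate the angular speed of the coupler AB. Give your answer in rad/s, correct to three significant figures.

ω₂ = 21.8 rad/s (from 3.47 rev/s).
Differentiating the loop-closure r₂e^{iθ₂}+r₃e^{iθ₃}=r₁+r₄e^{iθ₄} gives r₂ω₂e^{iθ₂}+r₃ω₃e^{iθ₃}=r₄ω₄e^{iθ₄}.
Eliminating the other unknown: ω₃ = r₂ω₂ sin(θ₄−θ₂) / [r₃ sin(θ₃−θ₄)].
Numerator sine = +0.75700; denominator sine = -0.85264.
Result = 0.0176·21.8·(+0.75700) / (0.0551·(-0.85264)) = -6.183 rad/s; magnitude 6.183 rad/s.

6.18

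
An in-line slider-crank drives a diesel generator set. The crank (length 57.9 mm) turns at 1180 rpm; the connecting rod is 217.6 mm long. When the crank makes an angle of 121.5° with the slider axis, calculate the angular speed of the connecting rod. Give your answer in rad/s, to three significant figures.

ω = 123.6 rad/s (converted from 1180 rpm).
The rod makes angle φ with the slider axis where L sinφ = r sinθ; differentiating, L cosφ·φ̇ = r ω cosθ.
L cosφ = √(L² − r² sin²θ) = 0.21193 m.
|ω_rod| = r ω |cosθ| / √(L² − r² sin²θ) = 0.0579·123.6·0.52250/0.21193 = 17.64 rad/s.

17.6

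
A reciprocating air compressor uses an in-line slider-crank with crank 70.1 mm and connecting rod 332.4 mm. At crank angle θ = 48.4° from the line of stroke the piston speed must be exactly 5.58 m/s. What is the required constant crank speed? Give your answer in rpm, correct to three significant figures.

890

For an in-line slider-crank, |v_piston| = rω|sinθ|·[1 + r cosθ/√(L² − r² sin²θ)].
With r = 0.0701 m, L = 0.3324 m, θ = 48.4°: the bracketed kinematic factor |dx/dθ| = 0.059853 m.
ω = v/|dx/dθ| = 5.58/0.059853 = 93.228 rad/s.
N = 60ω/(2π) = 890.26 rpm.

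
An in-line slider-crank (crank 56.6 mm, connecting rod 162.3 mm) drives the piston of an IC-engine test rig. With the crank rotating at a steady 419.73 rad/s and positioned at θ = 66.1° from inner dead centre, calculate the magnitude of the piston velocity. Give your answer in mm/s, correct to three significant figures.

ω = 419.7 rad/s
For an in-line slider-crank, x = r cosθ + √(L² − r² sin²θ), so v = −rω sinθ·[1 + r cosθ/√(L² − r² sin²θ)].
With r = 0.0566 m, L = 0.1623 m, θ = 66.1°: √(L² − r² sin²θ) = 0.15383 m.
v = −0.0566·419.7·0.91425·[1 + 0.0566·0.40514/0.15383] = -24.957 m/s.
|v| = 24.957 m/s = 24957 mm/s.

25000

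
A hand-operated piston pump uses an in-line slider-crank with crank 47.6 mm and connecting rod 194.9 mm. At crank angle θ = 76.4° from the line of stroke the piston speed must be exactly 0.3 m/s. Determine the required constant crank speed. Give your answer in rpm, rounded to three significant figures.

58.5

For an in-line slider-crank, |v_piston| = rω|sinθ|·[1 + r cosθ/√(L² − r² sin²θ)].
With r = 0.0476 m, L = 0.1949 m, θ = 76.4°: the bracketed kinematic factor |dx/dθ| = 0.049 m.
ω = v/|dx/dθ| = 0.3/0.049 = 6.1224 rad/s.
N = 60ω/(2π) = 58.465 rpm.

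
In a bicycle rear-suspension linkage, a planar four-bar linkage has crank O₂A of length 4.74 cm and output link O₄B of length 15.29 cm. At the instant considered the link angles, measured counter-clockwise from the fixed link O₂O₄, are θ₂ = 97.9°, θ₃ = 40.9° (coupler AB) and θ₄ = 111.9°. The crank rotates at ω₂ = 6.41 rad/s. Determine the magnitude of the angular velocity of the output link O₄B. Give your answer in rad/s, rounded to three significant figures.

1.76

ω₂ = 6.41 rad/s
Differentiating the loop-closure r₂e^{iθ₂}+r₃e^{iθ₃}=r₁+r₄e^{iθ₄} gives r₂ω₂e^{iθ₂}+r₃ω₃e^{iθ₃}=r₄ω₄e^{iθ₄}.
Eliminating the other unknown: ω₄ = r₂ω₂ sin(θ₂−θ₃) / [r₄ sin(θ₄−θ₃)].
Numerator sine = +0.83867; denominator sine = +0.94552.
Result = 0.0474·6.41·(+0.83867) / (0.1529·(+0.94552)) = +1.7626 rad/s; magnitude 1.7626 rad/s.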